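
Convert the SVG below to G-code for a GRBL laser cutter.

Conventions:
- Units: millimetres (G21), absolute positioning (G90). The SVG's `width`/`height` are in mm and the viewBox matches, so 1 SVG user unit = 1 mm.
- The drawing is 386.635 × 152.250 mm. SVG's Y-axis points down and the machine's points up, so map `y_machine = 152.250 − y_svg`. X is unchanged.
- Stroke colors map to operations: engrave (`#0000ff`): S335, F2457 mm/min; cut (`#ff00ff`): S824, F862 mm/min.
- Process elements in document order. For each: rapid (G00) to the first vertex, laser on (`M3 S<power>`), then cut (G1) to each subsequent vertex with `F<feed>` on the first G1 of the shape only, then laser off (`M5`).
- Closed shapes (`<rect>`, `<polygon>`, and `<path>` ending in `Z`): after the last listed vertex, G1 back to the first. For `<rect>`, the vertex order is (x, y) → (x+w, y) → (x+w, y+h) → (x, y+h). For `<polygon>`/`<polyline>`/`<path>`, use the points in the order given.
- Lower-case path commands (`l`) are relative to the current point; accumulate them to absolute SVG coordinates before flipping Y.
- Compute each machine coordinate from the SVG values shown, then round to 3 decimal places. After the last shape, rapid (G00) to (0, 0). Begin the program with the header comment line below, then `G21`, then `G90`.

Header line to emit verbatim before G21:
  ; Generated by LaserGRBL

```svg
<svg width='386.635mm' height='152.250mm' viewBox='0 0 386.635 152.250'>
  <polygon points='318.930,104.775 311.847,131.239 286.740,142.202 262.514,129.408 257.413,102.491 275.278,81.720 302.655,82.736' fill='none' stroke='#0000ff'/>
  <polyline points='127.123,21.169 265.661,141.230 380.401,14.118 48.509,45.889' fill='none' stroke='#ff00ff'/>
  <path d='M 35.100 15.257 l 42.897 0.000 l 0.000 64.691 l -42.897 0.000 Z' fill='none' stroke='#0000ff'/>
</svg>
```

Since the viewBox matches the mm dimensions, user units are millimetres directly. The only transform is the Y-flip y_m = 152.250 − y_svg.

Shape 1 is a regular polygon drawn with `<polygon>`. Its stroke #0000ff means engrave at S335, F2457. After flipping Y the toolpath is (318.930,47.475) → (311.847,21.011) → (286.740,10.048) → (262.514,22.842) → (257.413,49.759) → (275.278,70.530) → (302.655,69.514) → (318.930,47.475), returning to the start.

Shape 2 is a open polyline drawn with `<polyline>`. Its stroke #ff00ff means cut at S824, F862. After flipping Y the toolpath is (127.123,131.081) → (265.661,11.020) → (380.401,138.132) → (48.509,106.361).

Shape 3 is a rectangle drawn with `<path>`. Its stroke #0000ff means engrave at S335, F2457. After flipping Y the toolpath is (35.100,136.993) → (77.997,136.993) → (77.997,72.302) → (35.100,72.302) → (35.100,136.993), returning to the start.

; Generated by LaserGRBL
G21
G90
G00 X318.930 Y47.475
M3 S335
G1 X311.847 Y21.011 F2457
G1 X286.740 Y10.048
G1 X262.514 Y22.842
G1 X257.413 Y49.759
G1 X275.278 Y70.530
G1 X302.655 Y69.514
G1 X318.930 Y47.475
M5
G00 X127.123 Y131.081
M3 S824
G1 X265.661 Y11.020 F862
G1 X380.401 Y138.132
G1 X48.509 Y106.361
M5
G00 X35.100 Y136.993
M3 S335
G1 X77.997 Y136.993 F2457
G1 X77.997 Y72.302
G1 X35.100 Y72.302
G1 X35.100 Y136.993
M5
G00 X0.000 Y0.000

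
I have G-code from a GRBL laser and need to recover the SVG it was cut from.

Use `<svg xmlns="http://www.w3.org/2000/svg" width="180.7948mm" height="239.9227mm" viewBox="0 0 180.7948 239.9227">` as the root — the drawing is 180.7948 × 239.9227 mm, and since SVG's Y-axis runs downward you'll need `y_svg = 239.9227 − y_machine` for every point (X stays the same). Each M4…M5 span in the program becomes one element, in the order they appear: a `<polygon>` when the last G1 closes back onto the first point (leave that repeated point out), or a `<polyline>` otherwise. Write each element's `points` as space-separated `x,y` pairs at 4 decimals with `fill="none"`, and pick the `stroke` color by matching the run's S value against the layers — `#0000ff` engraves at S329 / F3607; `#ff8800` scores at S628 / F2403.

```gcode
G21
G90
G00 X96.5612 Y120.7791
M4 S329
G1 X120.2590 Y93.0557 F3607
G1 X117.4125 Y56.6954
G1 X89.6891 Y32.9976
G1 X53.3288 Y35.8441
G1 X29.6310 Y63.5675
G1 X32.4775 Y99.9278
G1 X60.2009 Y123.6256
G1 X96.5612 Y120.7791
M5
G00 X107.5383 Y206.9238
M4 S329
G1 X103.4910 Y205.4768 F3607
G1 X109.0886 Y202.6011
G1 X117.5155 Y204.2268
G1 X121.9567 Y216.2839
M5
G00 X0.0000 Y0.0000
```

y_svg = 239.9227 − y_m. Every run uses S329, so all elements get stroke `#0000ff` (engrave).

[1] closed run; points: 96.5612,119.1436 120.2590,146.8670 117.4125,183.2273 89.6891,206.9251 53.3288,204.0786 29.6310,176.3552 32.4775,139.9949 60.2009,116.2971

[2] open run; points: 107.5383,32.9989 103.4910,34.4459 109.0886,37.3216 117.5155,35.6959 121.9567,23.6388

<svg xmlns="http://www.w3.org/2000/svg" width="180.7948mm" height="239.9227mm" viewBox="0 0 180.7948 239.9227">
  <polygon points="96.5612,119.1436 120.2590,146.8670 117.4125,183.2273 89.6891,206.9251 53.3288,204.0786 29.6310,176.3552 32.4775,139.9949 60.2009,116.2971" fill="none" stroke="#0000ff"/>
  <polyline points="107.5383,32.9989 103.4910,34.4459 109.0886,37.3216 117.5155,35.6959 121.9567,23.6388" fill="none" stroke="#0000ff"/>
</svg>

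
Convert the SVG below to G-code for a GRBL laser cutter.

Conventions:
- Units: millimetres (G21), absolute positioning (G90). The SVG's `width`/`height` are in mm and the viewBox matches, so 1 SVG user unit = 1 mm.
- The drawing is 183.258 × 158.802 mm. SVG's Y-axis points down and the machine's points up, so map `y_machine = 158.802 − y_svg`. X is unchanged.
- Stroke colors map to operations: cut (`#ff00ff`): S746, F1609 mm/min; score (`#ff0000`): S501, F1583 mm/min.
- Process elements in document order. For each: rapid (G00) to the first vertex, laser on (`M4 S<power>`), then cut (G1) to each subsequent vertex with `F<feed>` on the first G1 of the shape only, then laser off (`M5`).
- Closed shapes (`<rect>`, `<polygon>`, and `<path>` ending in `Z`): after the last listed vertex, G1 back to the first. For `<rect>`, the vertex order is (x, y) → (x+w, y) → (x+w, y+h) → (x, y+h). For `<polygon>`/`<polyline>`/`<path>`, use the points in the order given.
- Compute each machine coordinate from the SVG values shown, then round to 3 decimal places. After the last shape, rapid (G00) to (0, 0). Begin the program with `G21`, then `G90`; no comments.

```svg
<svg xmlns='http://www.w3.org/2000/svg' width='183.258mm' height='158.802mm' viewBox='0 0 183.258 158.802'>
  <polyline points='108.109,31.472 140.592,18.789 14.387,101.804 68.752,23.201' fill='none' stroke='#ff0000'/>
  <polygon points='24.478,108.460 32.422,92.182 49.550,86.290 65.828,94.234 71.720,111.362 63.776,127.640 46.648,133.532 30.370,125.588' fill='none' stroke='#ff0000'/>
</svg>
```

1 u = 1 mm; y_m = 158.802 − y.

[1] `<polyline>` open polyline, #ff0000→score S501 F1583: (108.109,127.330) → (140.592,140.013) → (14.387,56.998) → (68.752,135.601)

[2] `<polygon>` regular polygon, #ff0000→score S501 F1583: (24.478,50.342) → (32.422,66.620) → (49.550,72.512) → (65.828,64.568) → (71.720,47.440) → (63.776,31.162) → (46.648,25.270) → (30.370,33.214) → (24.478,50.342) (closed)

G21
G90
G00 X108.109 Y127.330
M4 S501
G1 X140.592 Y140.013 F1583
G1 X14.387 Y56.998
G1 X68.752 Y135.601
M5
G00 X24.478 Y50.342
M4 S501
G1 X32.422 Y66.620 F1583
G1 X49.550 Y72.512
G1 X65.828 Y64.568
G1 X71.720 Y47.440
G1 X63.776 Y31.162
G1 X46.648 Y25.270
G1 X30.370 Y33.214
G1 X24.478 Y50.342
M5
G00 X0.000 Y0.000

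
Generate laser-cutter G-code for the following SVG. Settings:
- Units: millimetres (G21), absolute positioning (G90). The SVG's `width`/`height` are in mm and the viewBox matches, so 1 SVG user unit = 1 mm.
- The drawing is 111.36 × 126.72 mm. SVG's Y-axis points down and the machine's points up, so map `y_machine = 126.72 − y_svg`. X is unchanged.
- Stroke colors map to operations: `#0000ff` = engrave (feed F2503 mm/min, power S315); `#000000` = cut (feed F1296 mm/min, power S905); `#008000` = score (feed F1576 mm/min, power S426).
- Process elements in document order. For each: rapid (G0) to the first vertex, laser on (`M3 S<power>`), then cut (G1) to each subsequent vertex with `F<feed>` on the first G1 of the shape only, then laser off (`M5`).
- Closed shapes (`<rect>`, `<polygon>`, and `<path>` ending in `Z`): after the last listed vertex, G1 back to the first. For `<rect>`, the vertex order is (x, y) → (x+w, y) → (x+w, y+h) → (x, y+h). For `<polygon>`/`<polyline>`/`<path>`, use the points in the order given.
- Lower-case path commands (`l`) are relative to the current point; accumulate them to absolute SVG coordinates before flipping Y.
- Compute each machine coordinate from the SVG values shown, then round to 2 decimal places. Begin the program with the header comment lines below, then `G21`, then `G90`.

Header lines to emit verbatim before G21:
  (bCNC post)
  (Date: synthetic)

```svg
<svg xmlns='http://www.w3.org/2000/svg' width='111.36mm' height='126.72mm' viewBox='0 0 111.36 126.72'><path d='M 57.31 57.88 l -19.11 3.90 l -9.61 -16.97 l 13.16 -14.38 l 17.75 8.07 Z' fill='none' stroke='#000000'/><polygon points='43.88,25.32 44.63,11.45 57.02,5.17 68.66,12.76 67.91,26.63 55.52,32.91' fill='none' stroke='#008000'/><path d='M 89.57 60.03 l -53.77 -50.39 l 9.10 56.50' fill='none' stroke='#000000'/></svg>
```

Since the viewBox matches the mm dimensions, user units are millimetres directly. The only transform is the Y-flip y_m = 126.72 − y_svg.

Shape 1 is a regular polygon drawn with `<path>`. Its stroke #000000 means cut at S905, F1296. After flipping Y the toolpath is (57.31,68.84) → (38.20,64.94) → (28.59,81.91) → (41.75,96.29) → (59.50,88.22) → (57.31,68.84), returning to the start.

Shape 2 is a regular polygon drawn with `<polygon>`. Its stroke #008000 means score at S426, F1576. After flipping Y the toolpath is (43.88,101.40) → (44.63,115.27) → (57.02,121.55) → (68.66,113.96) → (67.91,100.09) → (55.52,93.81) → (43.88,101.40), returning to the start.

Shape 3 is a open polyline drawn with `<path>`. Its stroke #000000 means cut at S905, F1296. After flipping Y the toolpath is (89.57,66.69) → (35.80,117.08) → (44.90,60.58).

(bCNC post)
(Date: synthetic)
G21
G90
G0 X57.31 Y68.84
M3 S905
G1 X38.20 Y64.94 F1296
G1 X28.59 Y81.91
G1 X41.75 Y96.29
G1 X59.50 Y88.22
G1 X57.31 Y68.84
M5
G0 X43.88 Y101.40
M3 S426
G1 X44.63 Y115.27 F1576
G1 X57.02 Y121.55
G1 X68.66 Y113.96
G1 X67.91 Y100.09
G1 X55.52 Y93.81
G1 X43.88 Y101.40
M5
G0 X89.57 Y66.69
M3 S905
G1 X35.80 Y117.08 F1296
G1 X44.90 Y60.58
M5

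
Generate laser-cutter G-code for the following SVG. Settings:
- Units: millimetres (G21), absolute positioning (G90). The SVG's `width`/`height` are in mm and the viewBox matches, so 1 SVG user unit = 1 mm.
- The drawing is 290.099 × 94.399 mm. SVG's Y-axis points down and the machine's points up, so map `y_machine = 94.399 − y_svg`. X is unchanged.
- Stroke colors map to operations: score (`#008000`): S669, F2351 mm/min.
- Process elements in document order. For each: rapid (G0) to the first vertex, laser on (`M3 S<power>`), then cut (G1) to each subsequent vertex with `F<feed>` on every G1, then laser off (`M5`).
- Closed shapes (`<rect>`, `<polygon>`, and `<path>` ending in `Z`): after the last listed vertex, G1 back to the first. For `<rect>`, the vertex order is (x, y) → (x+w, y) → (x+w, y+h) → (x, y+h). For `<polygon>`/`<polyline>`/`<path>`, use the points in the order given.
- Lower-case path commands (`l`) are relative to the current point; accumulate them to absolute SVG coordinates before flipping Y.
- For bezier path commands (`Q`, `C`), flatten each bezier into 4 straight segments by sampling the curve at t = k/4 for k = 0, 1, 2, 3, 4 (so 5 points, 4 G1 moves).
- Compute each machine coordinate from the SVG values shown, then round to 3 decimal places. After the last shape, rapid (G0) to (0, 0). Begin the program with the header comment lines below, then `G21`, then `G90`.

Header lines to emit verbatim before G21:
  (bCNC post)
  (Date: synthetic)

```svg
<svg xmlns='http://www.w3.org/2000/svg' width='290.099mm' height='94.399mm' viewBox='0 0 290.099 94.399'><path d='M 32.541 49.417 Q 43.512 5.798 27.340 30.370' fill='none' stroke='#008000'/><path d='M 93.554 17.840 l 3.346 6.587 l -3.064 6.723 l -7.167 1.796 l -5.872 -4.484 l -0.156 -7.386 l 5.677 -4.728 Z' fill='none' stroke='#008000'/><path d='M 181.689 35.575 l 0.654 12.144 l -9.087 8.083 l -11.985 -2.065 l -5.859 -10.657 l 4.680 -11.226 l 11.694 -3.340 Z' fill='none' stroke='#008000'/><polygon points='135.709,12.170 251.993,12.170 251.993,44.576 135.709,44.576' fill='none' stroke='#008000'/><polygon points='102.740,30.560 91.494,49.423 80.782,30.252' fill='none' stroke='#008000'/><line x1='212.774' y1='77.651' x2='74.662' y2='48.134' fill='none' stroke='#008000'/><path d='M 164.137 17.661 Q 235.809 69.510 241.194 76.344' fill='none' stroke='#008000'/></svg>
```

Since the viewBox matches the mm dimensions, user units are millimetres directly. The only transform is the Y-flip y_m = 94.399 − y_svg.

Shape 1 is a quadratic bezier drawn with `<path>`. Its stroke #008000 means score at S669, F2351. After flipping Y the toolpath is (32.541,44.982) → (36.330,62.530) → (36.726,71.553) → (33.730,72.053) → (27.340,64.029).

Shape 2 is a regular polygon drawn with `<path>`. Its stroke #008000 means score at S669, F2351. After flipping Y the toolpath is (93.554,76.559) → (96.900,69.972) → (93.836,63.249) → (86.669,61.453) → (80.797,65.937) → (80.641,73.323) → (86.318,78.051) → (93.554,76.559), returning to the start.

Shape 3 is a regular polygon drawn with `<path>`. Its stroke #008000 means score at S669, F2351. After flipping Y the toolpath is (181.689,58.824) → (182.343,46.680) → (173.256,38.597) → (161.271,40.662) → (155.412,51.319) → (160.092,62.545) → (171.786,65.885) → (181.689,58.824), returning to the start.

Shape 4 is a rectangle drawn with `<polygon>`. Its stroke #008000 means score at S669, F2351. After flipping Y the toolpath is (135.709,82.229) → (251.993,82.229) → (251.993,49.823) → (135.709,49.823) → (135.709,82.229), returning to the start.

Shape 5 is a regular polygon drawn with `<polygon>`. Its stroke #008000 means score at S669, F2351. After flipping Y the toolpath is (102.740,63.839) → (91.494,44.976) → (80.782,64.147) → (102.740,63.839), returning to the start.

Shape 6 is a line segment drawn with `<line>`. Its stroke #008000 means score at S669, F2351. After flipping Y the toolpath is (212.774,16.748) → (74.662,46.265).

Shape 7 is a quadratic bezier drawn with `<path>`. Its stroke #008000 means score at S669, F2351. After flipping Y the toolpath is (164.137,76.738) → (195.830,53.627) → (219.237,36.143) → (234.359,24.285) → (241.194,18.055).

(bCNC post)
(Date: synthetic)
G21
G90
G0 X32.541 Y44.982
M3 S669
G1 X36.330 Y62.530 F2351
G1 X36.726 Y71.553 F2351
G1 X33.730 Y72.053 F2351
G1 X27.340 Y64.029 F2351
M5
G0 X93.554 Y76.559
M3 S669
G1 X96.900 Y69.972 F2351
G1 X93.836 Y63.249 F2351
G1 X86.669 Y61.453 F2351
G1 X80.797 Y65.937 F2351
G1 X80.641 Y73.323 F2351
G1 X86.318 Y78.051 F2351
G1 X93.554 Y76.559 F2351
M5
G0 X181.689 Y58.824
M3 S669
G1 X182.343 Y46.680 F2351
G1 X173.256 Y38.597 F2351
G1 X161.271 Y40.662 F2351
G1 X155.412 Y51.319 F2351
G1 X160.092 Y62.545 F2351
G1 X171.786 Y65.885 F2351
G1 X181.689 Y58.824 F2351
M5
G0 X135.709 Y82.229
M3 S669
G1 X251.993 Y82.229 F2351
G1 X251.993 Y49.823 F2351
G1 X135.709 Y49.823 F2351
G1 X135.709 Y82.229 F2351
M5
G0 X102.740 Y63.839
M3 S669
G1 X91.494 Y44.976 F2351
G1 X80.782 Y64.147 F2351
G1 X102.740 Y63.839 F2351
M5
G0 X212.774 Y16.748
M3 S669
G1 X74.662 Y46.265 F2351
M5
G0 X164.137 Y76.738
M3 S669
G1 X195.830 Y53.627 F2351
G1 X219.237 Y36.143 F2351
G1 X234.359 Y24.285 F2351
G1 X241.194 Y18.055 F2351
M5
G0 X0.000 Y0.000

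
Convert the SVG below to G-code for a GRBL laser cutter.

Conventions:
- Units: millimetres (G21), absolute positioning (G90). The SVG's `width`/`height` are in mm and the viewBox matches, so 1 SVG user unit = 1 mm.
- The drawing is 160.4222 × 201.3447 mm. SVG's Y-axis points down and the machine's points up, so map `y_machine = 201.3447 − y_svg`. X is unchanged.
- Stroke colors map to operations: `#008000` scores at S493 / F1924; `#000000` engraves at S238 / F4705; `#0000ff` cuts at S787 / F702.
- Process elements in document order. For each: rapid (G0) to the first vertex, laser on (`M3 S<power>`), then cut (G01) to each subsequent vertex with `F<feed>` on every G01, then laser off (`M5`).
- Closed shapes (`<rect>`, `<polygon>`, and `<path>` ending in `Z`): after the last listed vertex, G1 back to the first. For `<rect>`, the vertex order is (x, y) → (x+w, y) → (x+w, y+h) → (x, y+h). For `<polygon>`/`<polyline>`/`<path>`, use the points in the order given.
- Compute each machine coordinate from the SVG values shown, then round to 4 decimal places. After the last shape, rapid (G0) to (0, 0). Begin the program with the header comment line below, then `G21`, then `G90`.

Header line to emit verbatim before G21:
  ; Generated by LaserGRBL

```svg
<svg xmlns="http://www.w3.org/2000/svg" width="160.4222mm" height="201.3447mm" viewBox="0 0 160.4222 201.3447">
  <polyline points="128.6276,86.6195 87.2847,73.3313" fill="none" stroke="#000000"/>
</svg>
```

1 u = 1 mm; y_m = 201.3447 − y.

[1] `<polyline>` line segment, #000000→engrave S238 F4705: (128.6276,114.7252) → (87.2847,128.0134)

; Generated by LaserGRBL
G21
G90
G0 X128.6276 Y114.7252
M3 S238
G01 X87.2847 Y128.0134 F4705
M5
G0 X0.0000 Y0.0000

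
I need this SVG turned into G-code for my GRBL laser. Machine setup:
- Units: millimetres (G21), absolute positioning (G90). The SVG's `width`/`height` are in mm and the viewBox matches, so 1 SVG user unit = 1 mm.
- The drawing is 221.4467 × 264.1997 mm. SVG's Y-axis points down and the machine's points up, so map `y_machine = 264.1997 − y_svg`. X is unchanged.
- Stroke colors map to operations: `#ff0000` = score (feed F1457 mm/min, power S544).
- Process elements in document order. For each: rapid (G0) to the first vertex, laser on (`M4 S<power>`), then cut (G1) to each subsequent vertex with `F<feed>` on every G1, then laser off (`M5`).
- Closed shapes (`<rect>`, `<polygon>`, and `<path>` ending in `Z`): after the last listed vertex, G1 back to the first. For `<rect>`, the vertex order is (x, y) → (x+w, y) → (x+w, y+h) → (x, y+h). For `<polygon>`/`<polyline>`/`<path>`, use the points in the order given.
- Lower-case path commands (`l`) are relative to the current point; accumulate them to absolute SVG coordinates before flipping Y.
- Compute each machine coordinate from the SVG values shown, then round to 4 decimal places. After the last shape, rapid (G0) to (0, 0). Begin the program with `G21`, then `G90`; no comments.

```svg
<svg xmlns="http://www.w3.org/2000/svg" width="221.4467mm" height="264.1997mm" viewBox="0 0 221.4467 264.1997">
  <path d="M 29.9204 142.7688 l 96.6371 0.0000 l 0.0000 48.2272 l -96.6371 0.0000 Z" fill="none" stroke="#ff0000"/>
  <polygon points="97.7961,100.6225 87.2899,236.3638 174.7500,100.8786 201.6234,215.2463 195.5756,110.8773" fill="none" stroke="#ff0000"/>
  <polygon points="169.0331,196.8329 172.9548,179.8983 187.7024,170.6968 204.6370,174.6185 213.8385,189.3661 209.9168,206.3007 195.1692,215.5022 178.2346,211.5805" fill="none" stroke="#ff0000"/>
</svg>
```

1 u = 1 mm; y_m = 264.1997 − y.

[1] `<path>` rectangle, #ff0000→score S544 F1457: (29.9204,121.4309) → (126.5575,121.4309) → (126.5575,73.2037) → (29.9204,73.2037) → (29.9204,121.4309) (closed)

[2] `<polygon>` closed polygon, #ff0000→score S544 F1457: (97.7961,163.5772) → (87.2899,27.8359) → (174.7500,163.3211) → (201.6234,48.9534) → (195.5756,153.3224) → (97.7961,163.5772) (closed)

[3] `<polygon>` regular polygon, #ff0000→score S544 F1457: (169.0331,67.3668) → (172.9548,84.3014) → (187.7024,93.5029) → (204.6370,89.5812) → (213.8385,74.8336) → (209.9168,57.8990) → (195.1692,48.6975) → (178.2346,52.6192) → (169.0331,67.3668) (closed)

G21
G90
G0 X29.9204 Y121.4309
M4 S544
G1 X126.5575 Y121.4309 F1457
G1 X126.5575 Y73.2037 F1457
G1 X29.9204 Y73.2037 F1457
G1 X29.9204 Y121.4309 F1457
M5
G0 X97.7961 Y163.5772
M4 S544
G1 X87.2899 Y27.8359 F1457
G1 X174.7500 Y163.3211 F1457
G1 X201.6234 Y48.9534 F1457
G1 X195.5756 Y153.3224 F1457
G1 X97.7961 Y163.5772 F1457
M5
G0 X169.0331 Y67.3668
M4 S544
G1 X172.9548 Y84.3014 F1457
G1 X187.7024 Y93.5029 F1457
G1 X204.6370 Y89.5812 F1457
G1 X213.8385 Y74.8336 F1457
G1 X209.9168 Y57.8990 F1457
G1 X195.1692 Y48.6975 F1457
G1 X178.2346 Y52.6192 F1457
G1 X169.0331 Y67.3668 F1457
M5
G0 X0.0000 Y0.0000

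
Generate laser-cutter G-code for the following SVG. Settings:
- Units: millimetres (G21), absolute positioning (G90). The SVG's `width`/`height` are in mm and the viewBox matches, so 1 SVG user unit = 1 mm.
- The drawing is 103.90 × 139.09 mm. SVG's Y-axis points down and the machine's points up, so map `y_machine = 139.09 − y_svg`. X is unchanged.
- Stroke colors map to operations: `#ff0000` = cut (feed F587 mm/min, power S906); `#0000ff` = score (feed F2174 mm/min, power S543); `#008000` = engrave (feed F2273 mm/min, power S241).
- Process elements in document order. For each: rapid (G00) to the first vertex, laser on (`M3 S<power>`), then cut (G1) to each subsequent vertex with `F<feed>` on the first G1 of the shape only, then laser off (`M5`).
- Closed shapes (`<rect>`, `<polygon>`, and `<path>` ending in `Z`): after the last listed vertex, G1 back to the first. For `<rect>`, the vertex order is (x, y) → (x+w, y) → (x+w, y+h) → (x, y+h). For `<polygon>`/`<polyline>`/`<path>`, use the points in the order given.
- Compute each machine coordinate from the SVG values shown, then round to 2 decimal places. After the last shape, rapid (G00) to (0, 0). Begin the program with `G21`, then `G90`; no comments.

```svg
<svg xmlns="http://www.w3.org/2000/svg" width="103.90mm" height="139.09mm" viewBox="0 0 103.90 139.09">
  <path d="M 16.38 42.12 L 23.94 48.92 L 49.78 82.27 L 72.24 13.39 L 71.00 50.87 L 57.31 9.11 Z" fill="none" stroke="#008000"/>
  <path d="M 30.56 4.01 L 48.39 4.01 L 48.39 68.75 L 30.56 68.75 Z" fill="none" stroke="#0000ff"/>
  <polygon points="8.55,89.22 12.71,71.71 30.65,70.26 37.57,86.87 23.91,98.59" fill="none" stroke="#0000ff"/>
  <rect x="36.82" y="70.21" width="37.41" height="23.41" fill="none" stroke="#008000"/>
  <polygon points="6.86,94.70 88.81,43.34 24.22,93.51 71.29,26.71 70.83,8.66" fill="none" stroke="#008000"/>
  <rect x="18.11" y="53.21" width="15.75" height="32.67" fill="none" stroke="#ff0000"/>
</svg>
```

1 u = 1 mm; y_m = 139.09 − y.

[1] `<path>` closed polygon, #008000→engrave S241 F2273: (16.38,96.97) → (23.94,90.17) → (49.78,56.82) → (72.24,125.70) → (71.00,88.22) → (57.31,129.98) → (16.38,96.97) (closed)

[2] `<path>` rectangle, #0000ff→score S543 F2174: (30.56,135.08) → (48.39,135.08) → (48.39,70.34) → (30.56,70.34) → (30.56,135.08) (closed)

[3] `<polygon>` regular polygon, #0000ff→score S543 F2174: (8.55,49.87) → (12.71,67.38) → (30.65,68.83) → (37.57,52.22) → (23.91,40.50) → (8.55,49.87) (closed)

[4] `<rect>` rectangle, #008000→engrave S241 F2273: (36.82,68.88) → (74.23,68.88) → (74.23,45.47) → (36.82,45.47) → (36.82,68.88) (closed)

[5] `<polygon>` closed polygon, #008000→engrave S241 F2273: (6.86,44.39) → (88.81,95.75) → (24.22,45.58) → (71.29,112.38) → (70.83,130.43) → (6.86,44.39) (closed)

[6] `<rect>` rectangle, #ff0000→cut S906 F587: (18.11,85.88) → (33.86,85.88) → (33.86,53.21) → (18.11,53.21) → (18.11,85.88) (closed)

G21
G90
G00 X16.38 Y96.97
M3 S241
G1 X23.94 Y90.17 F2273
G1 X49.78 Y56.82
G1 X72.24 Y125.70
G1 X71.00 Y88.22
G1 X57.31 Y129.98
G1 X16.38 Y96.97
M5
G00 X30.56 Y135.08
M3 S543
G1 X48.39 Y135.08 F2174
G1 X48.39 Y70.34
G1 X30.56 Y70.34
G1 X30.56 Y135.08
M5
G00 X8.55 Y49.87
M3 S543
G1 X12.71 Y67.38 F2174
G1 X30.65 Y68.83
G1 X37.57 Y52.22
G1 X23.91 Y40.50
G1 X8.55 Y49.87
M5
G00 X36.82 Y68.88
M3 S241
G1 X74.23 Y68.88 F2273
G1 X74.23 Y45.47
G1 X36.82 Y45.47
G1 X36.82 Y68.88
M5
G00 X6.86 Y44.39
M3 S241
G1 X88.81 Y95.75 F2273
G1 X24.22 Y45.58
G1 X71.29 Y112.38
G1 X70.83 Y130.43
G1 X6.86 Y44.39
M5
G00 X18.11 Y85.88
M3 S906
G1 X33.86 Y85.88 F587
G1 X33.86 Y53.21
G1 X18.11 Y53.21
G1 X18.11 Y85.88
M5
G00 X0.00 Y0.00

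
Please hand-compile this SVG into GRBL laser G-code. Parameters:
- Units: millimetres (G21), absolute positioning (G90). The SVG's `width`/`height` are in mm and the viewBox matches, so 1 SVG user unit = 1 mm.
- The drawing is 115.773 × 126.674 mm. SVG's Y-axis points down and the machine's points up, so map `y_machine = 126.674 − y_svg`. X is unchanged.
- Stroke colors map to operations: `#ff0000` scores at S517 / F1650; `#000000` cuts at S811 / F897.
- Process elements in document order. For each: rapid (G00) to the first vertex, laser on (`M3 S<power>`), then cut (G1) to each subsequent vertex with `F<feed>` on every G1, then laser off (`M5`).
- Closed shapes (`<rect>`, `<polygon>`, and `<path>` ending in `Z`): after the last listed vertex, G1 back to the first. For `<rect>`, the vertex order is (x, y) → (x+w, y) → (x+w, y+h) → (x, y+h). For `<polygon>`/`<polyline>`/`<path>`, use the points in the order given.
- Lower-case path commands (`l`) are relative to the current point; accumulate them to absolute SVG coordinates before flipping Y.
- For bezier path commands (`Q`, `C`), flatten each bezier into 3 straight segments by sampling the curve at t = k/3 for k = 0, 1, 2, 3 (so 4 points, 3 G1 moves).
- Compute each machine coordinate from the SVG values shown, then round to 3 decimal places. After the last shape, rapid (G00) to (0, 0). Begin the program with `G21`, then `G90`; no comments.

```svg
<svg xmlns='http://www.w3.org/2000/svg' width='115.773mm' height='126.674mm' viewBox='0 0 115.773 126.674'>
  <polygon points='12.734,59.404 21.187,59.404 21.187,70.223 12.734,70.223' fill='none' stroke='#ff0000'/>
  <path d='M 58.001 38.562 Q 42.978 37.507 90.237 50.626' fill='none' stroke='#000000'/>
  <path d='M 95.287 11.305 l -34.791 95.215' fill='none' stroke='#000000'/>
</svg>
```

G21
G90
G00 X12.734 Y67.270
M3 S517
G1 X21.187 Y67.270 F1650
G1 X21.187 Y56.451 F1650
G1 X12.734 Y56.451 F1650
G1 X12.734 Y67.270 F1650
M5
G00 X58.001 Y88.112
M3 S811
G1 X54.906 Y87.240 F897
G1 X65.651 Y83.219 F897
G1 X90.237 Y76.048 F897
M5
G00 X95.287 Y115.369
M3 S811
G1 X60.496 Y20.154 F897
M5
G00 X0.000 Y0.000

1 u = 1 mm; y_m = 126.674 − y.

[1] `<polygon>` rectangle, #ff0000→score S517 F1650: (12.734,67.270) → (21.187,67.270) → (21.187,56.451) → (12.734,56.451) → (12.734,67.270) (closed)

[2] `<path>` quadratic bezier, #000000→cut S811 F897: (58.001,88.112) → (54.906,87.240) → (65.651,83.219) → (90.237,76.048)

[3] `<path>` line segment, #000000→cut S811 F897: (95.287,115.369) → (60.496,20.154)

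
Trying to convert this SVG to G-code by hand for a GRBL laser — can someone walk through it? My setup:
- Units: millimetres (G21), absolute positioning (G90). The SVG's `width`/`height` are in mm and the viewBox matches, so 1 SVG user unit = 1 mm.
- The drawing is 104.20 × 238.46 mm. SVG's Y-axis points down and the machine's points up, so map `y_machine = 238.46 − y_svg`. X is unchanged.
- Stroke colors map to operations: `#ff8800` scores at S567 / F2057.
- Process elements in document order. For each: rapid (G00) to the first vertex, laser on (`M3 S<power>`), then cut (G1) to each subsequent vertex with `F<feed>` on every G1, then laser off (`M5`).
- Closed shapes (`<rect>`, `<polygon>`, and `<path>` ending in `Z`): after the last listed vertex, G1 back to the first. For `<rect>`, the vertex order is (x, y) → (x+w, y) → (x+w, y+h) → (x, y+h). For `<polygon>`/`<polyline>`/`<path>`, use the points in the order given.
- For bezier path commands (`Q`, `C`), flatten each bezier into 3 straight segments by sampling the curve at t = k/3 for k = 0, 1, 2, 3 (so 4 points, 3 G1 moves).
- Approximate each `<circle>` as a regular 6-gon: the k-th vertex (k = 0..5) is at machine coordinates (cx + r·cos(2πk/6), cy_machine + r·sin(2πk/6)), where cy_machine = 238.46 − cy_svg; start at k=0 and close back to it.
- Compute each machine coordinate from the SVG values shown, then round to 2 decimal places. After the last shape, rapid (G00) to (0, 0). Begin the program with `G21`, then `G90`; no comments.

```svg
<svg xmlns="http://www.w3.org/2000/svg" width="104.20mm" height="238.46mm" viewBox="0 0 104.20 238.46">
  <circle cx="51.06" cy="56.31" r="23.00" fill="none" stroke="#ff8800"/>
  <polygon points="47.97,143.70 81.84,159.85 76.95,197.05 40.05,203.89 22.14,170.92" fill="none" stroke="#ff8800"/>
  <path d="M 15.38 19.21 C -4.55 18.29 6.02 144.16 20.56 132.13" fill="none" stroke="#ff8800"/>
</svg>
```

1 u = 1 mm; y_m = 238.46 − y.

[1] `<circle>` circle, #ff8800→score S567 F2057: (74.06,182.15) → (62.56,202.07) → (39.56,202.07) → (28.06,182.15) → (39.56,162.23) → (62.56,162.23) → (74.06,182.15) (closed)

[2] `<polygon>` regular polygon, #ff8800→score S567 F2057: (47.97,94.76) → (81.84,78.61) → (76.95,41.41) → (40.05,34.57) → (22.14,67.54) → (47.97,94.76) (closed)

[3] `<path>` cubic bezier, #ff8800→score S567 F2057: (15.38,219.25) → (4.63,187.71) → (8.33,130.46) → (20.56,106.33)

G21
G90
G00 X74.06 Y182.15
M3 S567
G1 X62.56 Y202.07 F2057
G1 X39.56 Y202.07 F2057
G1 X28.06 Y182.15 F2057
G1 X39.56 Y162.23 F2057
G1 X62.56 Y162.23 F2057
G1 X74.06 Y182.15 F2057
M5
G00 X47.97 Y94.76
M3 S567
G1 X81.84 Y78.61 F2057
G1 X76.95 Y41.41 F2057
G1 X40.05 Y34.57 F2057
G1 X22.14 Y67.54 F2057
G1 X47.97 Y94.76 F2057
M5
G00 X15.38 Y219.25
M3 S567
G1 X4.63 Y187.71 F2057
G1 X8.33 Y130.46 F2057
G1 X20.56 Y106.33 F2057
M5
G00 X0.00 Y0.00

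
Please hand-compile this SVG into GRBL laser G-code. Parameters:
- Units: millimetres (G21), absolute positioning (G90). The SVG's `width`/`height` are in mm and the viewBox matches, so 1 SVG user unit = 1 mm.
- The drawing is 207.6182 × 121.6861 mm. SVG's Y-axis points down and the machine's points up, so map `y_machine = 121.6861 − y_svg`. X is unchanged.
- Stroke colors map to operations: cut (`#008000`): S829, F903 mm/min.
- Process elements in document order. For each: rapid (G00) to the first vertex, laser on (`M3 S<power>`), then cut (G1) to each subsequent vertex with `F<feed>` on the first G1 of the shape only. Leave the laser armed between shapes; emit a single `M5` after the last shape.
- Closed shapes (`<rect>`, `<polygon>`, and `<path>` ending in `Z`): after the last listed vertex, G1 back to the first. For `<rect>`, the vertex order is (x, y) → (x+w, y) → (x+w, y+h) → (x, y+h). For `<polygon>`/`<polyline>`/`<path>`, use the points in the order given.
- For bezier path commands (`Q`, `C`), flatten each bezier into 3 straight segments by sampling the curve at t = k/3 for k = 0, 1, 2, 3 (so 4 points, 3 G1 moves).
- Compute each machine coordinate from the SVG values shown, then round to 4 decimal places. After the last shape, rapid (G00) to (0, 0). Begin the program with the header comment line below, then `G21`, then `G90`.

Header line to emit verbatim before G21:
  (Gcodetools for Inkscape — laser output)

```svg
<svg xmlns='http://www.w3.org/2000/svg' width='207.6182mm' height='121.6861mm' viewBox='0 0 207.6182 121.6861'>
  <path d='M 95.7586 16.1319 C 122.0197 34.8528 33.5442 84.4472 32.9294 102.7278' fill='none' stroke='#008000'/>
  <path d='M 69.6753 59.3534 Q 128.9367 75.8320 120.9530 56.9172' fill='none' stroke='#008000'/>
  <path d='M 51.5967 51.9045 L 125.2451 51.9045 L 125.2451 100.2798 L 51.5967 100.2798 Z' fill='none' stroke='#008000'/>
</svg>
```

(Gcodetools for Inkscape — laser output)
G21
G90
G00 X95.7586 Y105.5542
M3 S829
G1 X91.2778 Y78.8454 F903
G1 X55.3275 Y45.3736
G1 X32.9294 Y18.9583
G00 X69.6753 Y62.3327
M3 S829
G1 X101.7112 Y55.2796 F903
G1 X118.8038 Y56.0916
G1 X120.9530 Y64.7689
G00 X51.5967 Y69.7816
M3 S829
G1 X125.2451 Y69.7816 F903
G1 X125.2451 Y21.4063
G1 X51.5967 Y21.4063
G1 X51.5967 Y69.7816
M5
G00 X0.0000 Y0.0000

viewBox `0 0 207.6182 121.6861` with mm width/height → 1 unit = 1 mm. Flip: y_m = 121.6861 − y_svg.

**Shape 1** — `<path>` cubic bezier, stroke `#008000` → cut (S829, F903). Control points (SVG): P0=(95.7586,16.1319), P1=(122.0197,34.8528), P2=(33.5442,84.4472), P3=(32.9294,102.7278); sampled at t=k/3. Machine vertices: (95.7586,105.5542) → (91.2778,78.8454) → (55.3275,45.3736) → (32.9294,18.9583). Open path.

**Shape 2** — `<path>` quadratic bezier, stroke `#008000` → cut (S829, F903). Control points (SVG): P0=(69.6753,59.3534), P1=(128.9367,75.8320), P2=(120.9530,56.9172); sampled at t=k/3. Machine vertices: (69.6753,62.3327) → (101.7112,55.2796) → (118.8038,56.0916) → (120.9530,64.7689). Open path.

**Shape 3** — `<path>` rectangle, stroke `#008000` → cut (S829, F903). Machine vertices: (51.5967,69.7816) → (125.2451,69.7816) → (125.2451,21.4063) → (51.5967,21.4063) → (51.5967,69.7816). Closed: final G1 returns to the first vertex.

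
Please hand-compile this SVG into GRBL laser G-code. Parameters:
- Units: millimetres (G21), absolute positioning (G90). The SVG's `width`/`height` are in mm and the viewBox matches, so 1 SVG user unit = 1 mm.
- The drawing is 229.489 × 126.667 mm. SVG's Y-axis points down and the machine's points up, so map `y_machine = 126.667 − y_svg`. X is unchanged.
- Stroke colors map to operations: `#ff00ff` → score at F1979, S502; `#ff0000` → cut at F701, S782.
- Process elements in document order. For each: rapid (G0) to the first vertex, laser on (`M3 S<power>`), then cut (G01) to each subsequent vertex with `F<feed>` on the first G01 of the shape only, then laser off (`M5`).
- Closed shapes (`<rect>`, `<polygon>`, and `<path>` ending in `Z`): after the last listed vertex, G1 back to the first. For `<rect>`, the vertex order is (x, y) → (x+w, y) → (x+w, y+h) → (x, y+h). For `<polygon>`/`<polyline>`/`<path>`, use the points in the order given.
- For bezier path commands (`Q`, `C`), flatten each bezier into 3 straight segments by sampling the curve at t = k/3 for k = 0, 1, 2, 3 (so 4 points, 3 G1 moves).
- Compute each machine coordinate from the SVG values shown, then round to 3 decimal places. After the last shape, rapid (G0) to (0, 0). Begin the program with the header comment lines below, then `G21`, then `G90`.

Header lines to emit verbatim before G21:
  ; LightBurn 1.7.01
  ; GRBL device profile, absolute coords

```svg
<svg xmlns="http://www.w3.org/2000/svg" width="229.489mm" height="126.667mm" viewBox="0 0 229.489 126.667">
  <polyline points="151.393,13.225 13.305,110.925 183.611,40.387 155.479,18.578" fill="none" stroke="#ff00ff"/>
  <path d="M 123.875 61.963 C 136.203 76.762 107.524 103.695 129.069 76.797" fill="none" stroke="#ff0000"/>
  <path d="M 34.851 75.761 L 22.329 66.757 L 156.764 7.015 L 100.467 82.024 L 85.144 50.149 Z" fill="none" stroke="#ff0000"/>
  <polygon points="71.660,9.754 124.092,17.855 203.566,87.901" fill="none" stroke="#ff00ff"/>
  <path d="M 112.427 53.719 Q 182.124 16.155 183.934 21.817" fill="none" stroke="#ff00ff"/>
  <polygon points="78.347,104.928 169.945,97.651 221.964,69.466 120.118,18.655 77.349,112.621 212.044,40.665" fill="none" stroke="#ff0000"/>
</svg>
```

; LightBurn 1.7.01
; GRBL device profile, absolute coords
G21
G90
G0 X151.393 Y113.442
M3 S502
G01 X13.305 Y15.742 F1979
G01 X183.611 Y86.280
G01 X155.479 Y108.089
M5
G0 X123.875 Y64.704
M3 S782
G01 X125.913 Y48.303 F701
G01 X120.886 Y38.473
G01 X129.069 Y49.870
M5
G0 X34.851 Y50.906
M3 S782
G01 X22.329 Y59.910 F701
G01 X156.764 Y119.652
G01 X100.467 Y44.643
G01 X85.144 Y76.518
G01 X34.851 Y50.906
M5
G0 X71.660 Y116.913
M3 S502
G01 X124.092 Y108.812 F1979
G01 X203.566 Y38.766
G01 X71.660 Y116.913
M5
G0 X112.427 Y72.948
M3 S502
G01 X151.349 Y93.188 F1979
G01 X175.184 Y103.822
G01 X183.934 Y104.850
M5
G0 X78.347 Y21.739
M3 S782
G01 X169.945 Y29.016 F701
G01 X221.964 Y57.201
G01 X120.118 Y108.012
G01 X77.349 Y14.046
G01 X212.044 Y86.002
G01 X78.347 Y21.739
M5
G0 X0.000 Y0.000

1 u = 1 mm; y_m = 126.667 − y.

[1] `<polyline>` open polyline, #ff00ff→score S502 F1979: (151.393,113.442) → (13.305,15.742) → (183.611,86.280) → (155.479,108.089)

[2] `<path>` cubic bezier, #ff0000→cut S782 F701: (123.875,64.704) → (125.913,48.303) → (120.886,38.473) → (129.069,49.870)

[3] `<path>` closed polygon, #ff0000→cut S782 F701: (34.851,50.906) → (22.329,59.910) → (156.764,119.652) → (100.467,44.643) → (85.144,76.518) → (34.851,50.906) (closed)

[4] `<polygon>` closed polygon, #ff00ff→score S502 F1979: (71.660,116.913) → (124.092,108.812) → (203.566,38.766) → (71.660,116.913) (closed)

[5] `<path>` quadratic bezier, #ff00ff→score S502 F1979: (112.427,72.948) → (151.349,93.188) → (175.184,103.822) → (183.934,104.850)

[6] `<polygon>` closed polygon, #ff0000→cut S782 F701: (78.347,21.739) → (169.945,29.016) → (221.964,57.201) → (120.118,108.012) → (77.349,14.046) → (212.044,86.002) → (78.347,21.739) (closed)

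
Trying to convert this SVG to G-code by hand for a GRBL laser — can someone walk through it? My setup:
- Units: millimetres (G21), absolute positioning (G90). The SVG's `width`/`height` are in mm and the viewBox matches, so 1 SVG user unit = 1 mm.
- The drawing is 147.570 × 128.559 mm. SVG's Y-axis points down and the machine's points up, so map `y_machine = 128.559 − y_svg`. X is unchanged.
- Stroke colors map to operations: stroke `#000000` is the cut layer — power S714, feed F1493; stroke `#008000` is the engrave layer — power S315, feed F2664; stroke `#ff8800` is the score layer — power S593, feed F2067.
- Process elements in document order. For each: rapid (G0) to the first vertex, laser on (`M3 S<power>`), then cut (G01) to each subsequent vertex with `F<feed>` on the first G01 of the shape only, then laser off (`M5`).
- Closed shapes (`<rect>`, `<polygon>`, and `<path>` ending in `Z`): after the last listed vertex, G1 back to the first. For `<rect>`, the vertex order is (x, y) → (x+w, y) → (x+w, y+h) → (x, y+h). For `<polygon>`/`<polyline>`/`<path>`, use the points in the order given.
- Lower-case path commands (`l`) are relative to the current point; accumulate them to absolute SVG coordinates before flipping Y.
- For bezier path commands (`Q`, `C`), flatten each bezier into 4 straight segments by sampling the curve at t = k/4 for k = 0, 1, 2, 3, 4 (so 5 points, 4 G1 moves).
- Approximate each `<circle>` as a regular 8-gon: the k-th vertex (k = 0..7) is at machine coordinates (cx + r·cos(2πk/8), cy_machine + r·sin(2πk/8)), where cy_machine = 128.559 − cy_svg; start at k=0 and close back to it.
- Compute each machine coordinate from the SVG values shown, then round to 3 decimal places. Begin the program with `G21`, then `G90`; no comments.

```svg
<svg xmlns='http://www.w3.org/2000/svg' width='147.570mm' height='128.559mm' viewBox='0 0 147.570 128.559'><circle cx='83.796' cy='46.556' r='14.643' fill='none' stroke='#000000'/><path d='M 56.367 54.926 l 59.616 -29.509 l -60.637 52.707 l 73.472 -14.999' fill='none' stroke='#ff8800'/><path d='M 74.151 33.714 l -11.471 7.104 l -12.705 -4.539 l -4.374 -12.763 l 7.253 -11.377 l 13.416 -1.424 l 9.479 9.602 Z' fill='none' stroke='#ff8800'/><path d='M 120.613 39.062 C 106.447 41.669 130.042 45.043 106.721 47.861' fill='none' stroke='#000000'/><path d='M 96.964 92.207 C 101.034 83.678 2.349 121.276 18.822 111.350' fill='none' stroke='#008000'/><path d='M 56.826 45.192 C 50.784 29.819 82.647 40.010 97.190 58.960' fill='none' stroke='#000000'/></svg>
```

viewBox `0 0 147.570 128.559` with mm width/height → 1 unit = 1 mm. Flip: y_m = 128.559 − y_svg.

**Shape 1** — `<circle>` circle, stroke `#000000` → cut (S714, F1493). Machine vertices: (98.439,82.003) → (94.150,92.357) → (83.796,96.646) → (73.442,92.357) → (69.153,82.003) → (73.442,71.649) → (83.796,67.360) → (94.150,71.649) → (98.439,82.003). Closed: final G1 returns to the first vertex.

**Shape 2** — `<path>` open polyline, stroke `#ff8800` → score (S593, F2067). Machine vertices: (56.367,73.633) → (115.983,103.142) → (55.346,50.435) → (128.818,65.434). Open path.

**Shape 3** — `<path>` regular polygon, stroke `#ff8800` → score (S593, F2067). Machine vertices: (74.151,94.845) → (62.680,87.741) → (49.975,92.280) → (45.601,105.043) → (52.854,116.420) → (66.270,117.844) → (75.749,108.242) → (74.151,94.845). Closed: final G1 returns to the first vertex.

**Shape 4** — `<path>` cubic bezier, stroke `#000000` → cut (S714, F1493). Control points (SVG): P0=(120.613,39.062), P1=(106.447,41.669), P2=(130.042,45.043), P3=(106.721,47.861); sampled at t=k/4. Machine vertices: (120.613,89.497) → (115.746,87.419) → (117.100,85.177) → (116.738,82.895) → (106.721,80.698). Open path.

**Shape 5** — `<path>` cubic bezier, stroke `#008000` → engrave (S315, F2664). Control points (SVG): P0=(96.964,92.207), P1=(101.034,83.678), P2=(2.349,121.276), P3=(18.822,111.350); sampled at t=k/4. Machine vertices: (96.964,36.352) → (84.155,35.563) → (53.242,26.257) → (24.654,17.212) → (18.822,17.209). Open path.

**Shape 6** — `<path>` cubic bezier, stroke `#000000` → cut (S714, F1493). Control points (SVG): P0=(56.826,45.192), P1=(50.784,29.819), P2=(82.647,40.010), P3=(97.190,58.960); sampled at t=k/4. Machine vertices: (56.826,83.367) → (58.539,90.366) → (69.289,89.354) → (83.898,81.907) → (97.190,69.599). Open path.

G21
G90
G0 X98.439 Y82.003
M3 S714
G01 X94.150 Y92.357 F1493
G01 X83.796 Y96.646
G01 X73.442 Y92.357
G01 X69.153 Y82.003
G01 X73.442 Y71.649
G01 X83.796 Y67.360
G01 X94.150 Y71.649
G01 X98.439 Y82.003
M5
G0 X56.367 Y73.633
M3 S593
G01 X115.983 Y103.142 F2067
G01 X55.346 Y50.435
G01 X128.818 Y65.434
M5
G0 X74.151 Y94.845
M3 S593
G01 X62.680 Y87.741 F2067
G01 X49.975 Y92.280
G01 X45.601 Y105.043
G01 X52.854 Y116.420
G01 X66.270 Y117.844
G01 X75.749 Y108.242
G01 X74.151 Y94.845
M5
G0 X120.613 Y89.497
M3 S714
G01 X115.746 Y87.419 F1493
G01 X117.100 Y85.177
G01 X116.738 Y82.895
G01 X106.721 Y80.698
M5
G0 X96.964 Y36.352
M3 S315
G01 X84.155 Y35.563 F2664
G01 X53.242 Y26.257
G01 X24.654 Y17.212
G01 X18.822 Y17.209
M5
G0 X56.826 Y83.367
M3 S714
G01 X58.539 Y90.366 F1493
G01 X69.289 Y89.354
G01 X83.898 Y81.907
G01 X97.190 Y69.599
M5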